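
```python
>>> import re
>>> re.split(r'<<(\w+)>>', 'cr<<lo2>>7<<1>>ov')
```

Matches to split on: at [2:9] → '<<lo2>>'; at [10:15] → '<<1>>'.
Because the pattern has a capturing group, `split` also inserts each captured text between the pieces.

['cr', 'lo2', '7', '1', 'ov']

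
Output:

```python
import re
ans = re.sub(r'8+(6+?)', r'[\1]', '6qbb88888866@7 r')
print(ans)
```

6qbb[6]6@7 r

This matches one or more of a literal '8'; then one or more of a literal '6' (lazy) (captured).
Because the quantifier is non-greedy, it stops expanding at the earliest point where the rest of the pattern can succeed.
Matches: at [4:11] → '8888886'.
The replacement refers to a captured group, so each match is rewritten using its own captured text.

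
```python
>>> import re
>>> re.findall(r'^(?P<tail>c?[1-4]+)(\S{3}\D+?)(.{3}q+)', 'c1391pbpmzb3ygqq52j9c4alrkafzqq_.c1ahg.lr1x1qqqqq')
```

[('c13', '91pbpmzb', '3ygqq')]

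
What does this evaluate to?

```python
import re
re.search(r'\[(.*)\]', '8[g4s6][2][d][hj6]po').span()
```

Unlike `match`, `search` isn't anchored — it looks for the pattern anywhere in the string.
The match spans [1:18] → '[g4s6][2][d][hj6]'.
Captured: group 1 = 'g4s6][2][d][hj6'.

(1, 18)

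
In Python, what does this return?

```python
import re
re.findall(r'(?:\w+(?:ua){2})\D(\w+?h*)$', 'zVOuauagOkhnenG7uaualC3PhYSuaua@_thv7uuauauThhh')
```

Because there's exactly one group, `findall` drops the full match and keeps group 1 from the one hit.

['_thv7uuauauThhh']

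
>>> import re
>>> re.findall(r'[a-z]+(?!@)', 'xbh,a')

['xbh', 'a']

`(?!…)`/`(?<!…)` only lets a position through if the neighbouring text does NOT match; no characters are consumed.
With no groups in the pattern, `findall` gives back each whole match — 2 here.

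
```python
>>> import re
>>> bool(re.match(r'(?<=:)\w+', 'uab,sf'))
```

The `(?=…)`/`(?<=…)` assertion just peeks at neighbouring text; it doesn't advance the match position.
`re.match` only tries the pattern at the start of the string.
Here the pattern fails at index 0, so the call returns None, and `bool(None)` is False.

False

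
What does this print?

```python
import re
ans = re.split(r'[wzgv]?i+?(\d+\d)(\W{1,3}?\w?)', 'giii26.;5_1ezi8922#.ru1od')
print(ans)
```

['', '26', '.', ';5_1e', '8922', '#', '.ru1od']

This matches optionally one of [wzgv], then one or more of the literal 'i' (lazy); then one or more of a digit, then a digit (captured); then 1 to 3 of a non-word character (lazy), then optionally a word character (captured).
With the lazy modifier that quantifier settles for the fewest repetitions that let the rest of the pattern succeed (the atoms after it are unaffected and can still be greedy).
Matches to split on: at [0:7] → 'giii26.'; at [12:19] → 'zi8922#'.
`re.split` interleaves the captured-group text with the surrounding fragments.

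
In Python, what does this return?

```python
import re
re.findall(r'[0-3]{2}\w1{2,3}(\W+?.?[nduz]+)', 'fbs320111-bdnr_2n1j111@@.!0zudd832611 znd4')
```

['-bdn', ' znd']

Pattern: exactly 2 of a character in [0-3], then a word character, then 2 to 3 of a literal '1'; then one or more of a non-word character (lazy), then optionally any character, then one or more of one of [nduz] (captured).
Walking the string: at [3:13] match '320111-bdn', group 1 = '-bdn'; at [32:41] match '32611 znd', group 1 = ' znd'.
One capturing group, so `findall` returns just the captured substring from each match — 2 in all.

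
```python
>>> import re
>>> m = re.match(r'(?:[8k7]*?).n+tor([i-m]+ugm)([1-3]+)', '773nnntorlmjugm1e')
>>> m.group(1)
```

The pattern matches zero or more of one of [8k7] (lazy) (non-capturing group); then any character, then one or more of the literal 'n', then the literal 'tor'; then one or more of a character in [i-m], then the literal 'ugm' (captured); then one or more of a character in [1-3] (captured).
`re.match` won't scan ahead — the pattern has to work from the very first character.
The match spans [0:16] → '773nnntorlmjugm1'.
Captured: group 1 = 'lmjugm', group 2 = '1'.

'lmjugm'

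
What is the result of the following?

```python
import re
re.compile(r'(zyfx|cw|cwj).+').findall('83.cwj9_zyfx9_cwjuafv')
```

Branches in `(...|...)` are attempted left-to-right; the first branch that allows the whole pattern to succeed is taken.
Because there's exactly one group, `findall` drops the full match and keeps group 1 from the one hit.

['cw']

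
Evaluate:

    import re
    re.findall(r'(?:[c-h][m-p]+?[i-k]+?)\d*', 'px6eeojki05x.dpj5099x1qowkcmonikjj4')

['eoj', 'dpj5099', 'cmoni']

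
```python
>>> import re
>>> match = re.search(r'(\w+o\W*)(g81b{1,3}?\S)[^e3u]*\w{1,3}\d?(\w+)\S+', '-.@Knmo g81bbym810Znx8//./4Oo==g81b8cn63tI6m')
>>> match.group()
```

'Knmo g81bbym810Znx8//./4Oo==g81b8cn63tI6m'

The pattern matches one or more of a word character, then the literal 'o', then zero or more of a non-word character (captured); then the literal 'g81', then 1 to 3 of a literal 'b' (lazy), then a non-whitespace character (captured); then zero or more of any character except [e3u], then 1 to 3 of a word character, then optionally a digit; then one or more of a word character (captured); then one or more of a non-whitespace character.
The match spans [3:44] → 'Knmo g81bbym810Znx8//./4Oo==g81b8cn63tI6m'.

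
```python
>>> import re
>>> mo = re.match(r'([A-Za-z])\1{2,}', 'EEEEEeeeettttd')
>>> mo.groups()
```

The backreference `\1` re-matches whatever the first group consumed, character for character.
`re.match` only tries the pattern at the start of the string.
The match spans [0:5] → 'EEEEE'.
Captured: group 1 = 'E'.

('E',)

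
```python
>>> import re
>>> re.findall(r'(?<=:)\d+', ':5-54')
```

['5']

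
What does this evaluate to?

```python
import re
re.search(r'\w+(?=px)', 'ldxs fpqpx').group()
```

'fpq'

The `(?=…)`/`(?<=…)` assertion just peeks at neighbouring text; it doesn't advance the match position.
Unlike `match`, `search` isn't anchored — it looks for the pattern anywhere in the string.
The match spans [5:8] → 'fpq'.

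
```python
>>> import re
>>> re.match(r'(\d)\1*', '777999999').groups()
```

The backreference `\1` re-matches whatever the first group consumed, character for character.
`re.match` only tries the pattern at the start of the string.
The match spans [0:3] → '777'.
Captured: group 1 = '7'.

('7',)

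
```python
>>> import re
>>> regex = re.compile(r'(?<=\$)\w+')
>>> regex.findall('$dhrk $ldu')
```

The positive lookaround only admits positions where the adjacent text matches; those characters stay outside the span.
Matches: at [1:5] → 'dhrk'; at [7:10] → 'ldu'.
With no groups in the pattern, `findall` gives back each whole match — 2 here.

['dhrk', 'ldu']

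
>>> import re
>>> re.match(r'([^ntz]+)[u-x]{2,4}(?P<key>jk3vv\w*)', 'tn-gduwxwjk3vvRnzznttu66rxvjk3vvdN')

`re.match` won't scan ahead — the pattern has to work from the very first character.
Here the pattern fails at index 0, so the call returns None.

None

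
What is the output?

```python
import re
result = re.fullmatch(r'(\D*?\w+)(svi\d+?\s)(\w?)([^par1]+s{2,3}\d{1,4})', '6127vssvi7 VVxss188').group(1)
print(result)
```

6127vs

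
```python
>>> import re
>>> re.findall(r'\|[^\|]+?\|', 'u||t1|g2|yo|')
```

['|t1|', '|yo|']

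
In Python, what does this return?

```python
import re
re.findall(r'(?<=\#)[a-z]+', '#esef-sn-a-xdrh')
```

['esef']

The lookaround is zero-width — it requires the adjacent text to match without consuming it, so the asserted text isn't part of the match.
Scanning left to right: at [1:5] → 'esef'.
Since nothing is captured, `findall` lists the 1 matched substring directly.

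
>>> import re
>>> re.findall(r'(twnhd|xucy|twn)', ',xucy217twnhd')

`|` is ordered: at each position the engine commits to the first alternative that works.
Scanning left to right: at [1:5] match 'xucy', group 1 = 'xucy'; at [8:13] match 'twnhd', group 1 = 'twnhd'.
With a single group, `findall` returns only what that group captured — 2 items.

['xucy', 'twnhd']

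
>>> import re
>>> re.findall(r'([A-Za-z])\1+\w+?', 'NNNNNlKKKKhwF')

The backreference `\1` re-matches whatever the first group consumed, character for character.
Because there's exactly one group, `findall` drops the full match and keeps group 1 from each hit.

['N', 'K']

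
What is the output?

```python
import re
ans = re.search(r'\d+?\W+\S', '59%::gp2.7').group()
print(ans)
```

59%::g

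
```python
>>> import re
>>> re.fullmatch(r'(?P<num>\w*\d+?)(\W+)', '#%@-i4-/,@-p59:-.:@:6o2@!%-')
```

None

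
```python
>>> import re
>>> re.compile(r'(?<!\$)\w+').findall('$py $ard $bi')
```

['y', 'rd', 'i']

The negative lookahead/lookbehind blocks any match where the forbidden context is present.
With no groups in the pattern, `findall` gives back each whole match — 3 here.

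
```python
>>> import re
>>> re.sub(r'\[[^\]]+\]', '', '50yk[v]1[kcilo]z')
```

`sub` substitutes '' at each match site.

'50yk1z'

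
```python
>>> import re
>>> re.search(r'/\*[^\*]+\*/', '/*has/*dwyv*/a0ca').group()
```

The match spans [5:13] → '/*dwyv*/'.

'/*dwyv*/'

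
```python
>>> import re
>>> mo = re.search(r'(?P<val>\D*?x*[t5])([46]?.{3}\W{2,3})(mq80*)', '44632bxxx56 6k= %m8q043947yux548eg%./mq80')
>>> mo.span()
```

(26, 41)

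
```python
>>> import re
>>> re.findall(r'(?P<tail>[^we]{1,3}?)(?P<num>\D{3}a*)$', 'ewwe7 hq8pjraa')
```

[('hq8', 'pjraa')]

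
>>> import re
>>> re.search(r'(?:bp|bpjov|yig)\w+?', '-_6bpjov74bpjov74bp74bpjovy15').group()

'bpj'

Alternation tries branches left to right and keeps the first one that lets the overall match succeed at that position.
The match spans [3:6] → 'bpj'.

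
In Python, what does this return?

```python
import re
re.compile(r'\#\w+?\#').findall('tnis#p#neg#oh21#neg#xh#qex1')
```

['#p#', '#oh21#', '#xh#']

Scanning left to right: at [4:7] → '#p#'; at [10:16] → '#oh21#'; at [19:23] → '#xh#'.
`findall` yields the raw match text (3 of them) because the pattern has no groups.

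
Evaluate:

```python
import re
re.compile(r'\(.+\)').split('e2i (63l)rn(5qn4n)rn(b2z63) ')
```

The string is cut at each match, leaving 2 pieces.

['e2i ', ' ']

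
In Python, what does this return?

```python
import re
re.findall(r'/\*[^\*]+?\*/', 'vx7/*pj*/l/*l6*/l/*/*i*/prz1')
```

['/*pj*/', '/*l6*/', '/*i*/']

Walking the string: at [3:9] → '/*pj*/'; at [10:16] → '/*l6*/'; at [19:24] → '/*i*/'.
Since nothing is captured, `findall` lists the 3 matched substrings directly.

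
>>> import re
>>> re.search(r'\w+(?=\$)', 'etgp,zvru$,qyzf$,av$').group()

The `(?=…)`/`(?<=…)` assertion just peeks at neighbouring text; it doesn't advance the match position.
The match spans [5:9] → 'zvru'.

'zvru'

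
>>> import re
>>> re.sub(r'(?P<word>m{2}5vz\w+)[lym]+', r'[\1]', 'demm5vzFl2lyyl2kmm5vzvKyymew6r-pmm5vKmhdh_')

'de[mm5vzFl2lyyl2kmm5vzvKyy]ew6r-pmm5vKmhdh_'

The pattern matches exactly 2 of a literal 'm', then the literal '5vz', then one or more of a word character (captured as 'word'); then one or more of one of [lym].
Matches: at [2:26] → 'mm5vzFl2lyyl2kmm5vzvKyym'.
The replacement refers to a captured group, so each match is rewritten using its own captured text.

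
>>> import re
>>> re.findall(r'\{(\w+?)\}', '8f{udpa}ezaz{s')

Scanning left to right: at [2:8] match '{udpa}', group 1 = 'udpa'.
One capturing group, so `findall` returns just the captured substring from the one match — 1 in all.

['udpa']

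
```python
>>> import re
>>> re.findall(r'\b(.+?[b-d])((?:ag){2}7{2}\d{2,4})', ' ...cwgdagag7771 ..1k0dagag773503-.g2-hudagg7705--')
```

[('cwgd', 'agag7771'), (' ..1k0d', 'agag773503')]

The pattern matches a word boundary (`\b`, zero-width); then one or more of any character (lazy), then a character in [b-d] (captured); then the literal 'ag' repeated 2 times, then exactly 2 of the literal '7', then 2 to 4 of a digit (captured).
A non-greedy quantifier consumes as few characters as it can — just enough that the remainder of the pattern still matches from where it stops; whatever follows it matches normally.
Matches: at [4:16] match 'cwgdagag7771', groups = ('cwgd', 'agag7771'); at [16:33] match ' ..1k0dagag773503', groups = (' ..1k0d', 'agag773503').
With 2 capturing groups, `findall` returns a 2-tuple per match.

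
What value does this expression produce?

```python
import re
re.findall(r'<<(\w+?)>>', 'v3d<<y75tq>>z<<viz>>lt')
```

['y75tq', 'viz']

`findall` collects group 1 from each match (2 total).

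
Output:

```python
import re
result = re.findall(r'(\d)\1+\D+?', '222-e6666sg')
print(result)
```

After group 1 captures some text, `\1` only succeeds where that same text appears again.
One capturing group, so `findall` returns just the captured substring from each match — 2 in all.

['2', '6']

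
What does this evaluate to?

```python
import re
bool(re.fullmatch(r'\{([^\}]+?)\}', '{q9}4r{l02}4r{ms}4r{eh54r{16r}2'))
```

For `fullmatch`, every character of the input must be accounted for by the pattern.
Here the string isn't matched end-to-end, so the call returns None, and `bool(None)` is False.

False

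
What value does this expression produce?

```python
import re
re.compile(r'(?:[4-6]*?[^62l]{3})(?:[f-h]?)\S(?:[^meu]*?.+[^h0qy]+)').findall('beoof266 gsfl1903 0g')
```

This matches zero or more of a character in [4-6] (lazy), then exactly 3 of any character except [62l] (non-capturing group); then optionally a character in [f-h] (non-capturing group); then a non-whitespace character; then zero or more of any character except [meu] (lazy), then one or more of any character, then one or more of any character except [h0qy] (non-capturing group).
Scanning left to right: at [0:20] → 'beoof266 gsfl1903 0g'.
With no groups in the pattern, `findall` gives back each whole match — 1 here.

['beoof266 gsfl1903 0g']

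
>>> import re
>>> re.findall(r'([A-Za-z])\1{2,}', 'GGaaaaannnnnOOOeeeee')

A backreference is literal: `\1` must see the identical characters the first group matched.
With a single group, `findall` returns only what that group captured — 4 items.

['a', 'n', 'O', 'e']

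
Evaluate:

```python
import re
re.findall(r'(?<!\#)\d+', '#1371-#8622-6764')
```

['371', '622', '6764']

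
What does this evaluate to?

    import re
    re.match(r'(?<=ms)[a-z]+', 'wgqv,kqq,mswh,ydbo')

None

Lookahead/lookbehind check context without consuming it, so the matched span excludes the asserted characters.
`re.match` won't scan ahead — the pattern has to work from the very first character.
Here the string doesn't start with a match, so the call returns None.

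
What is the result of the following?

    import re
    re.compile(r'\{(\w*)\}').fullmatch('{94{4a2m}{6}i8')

None

For `fullmatch`, every character of the input must be accounted for by the pattern.
Here the string isn't matched end-to-end, so the call returns None.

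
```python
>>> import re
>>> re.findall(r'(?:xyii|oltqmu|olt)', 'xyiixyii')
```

Walking the string: at [0:4] → 'xyii'; at [4:8] → 'xyii'.
No capturing groups, so `findall` returns the 2 full match strings.

['xyii', 'xyii']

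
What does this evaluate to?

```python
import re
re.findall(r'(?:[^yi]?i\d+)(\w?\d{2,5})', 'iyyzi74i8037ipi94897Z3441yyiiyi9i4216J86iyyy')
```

['i8037', 'Z3441', 'i4216']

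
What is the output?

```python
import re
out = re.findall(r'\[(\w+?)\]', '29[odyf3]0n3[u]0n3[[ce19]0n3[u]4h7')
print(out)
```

['odyf3', 'u', 'ce19', 'u']

With a single group, `findall` returns only what that group captured — 4 items.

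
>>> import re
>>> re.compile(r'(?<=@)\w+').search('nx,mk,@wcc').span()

Because the assertion is zero-width, the text it checks is not consumed and won't appear in the result.
The match spans [7:10] → 'wcc'.

(7, 10)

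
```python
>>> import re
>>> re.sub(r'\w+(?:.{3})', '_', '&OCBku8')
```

'&_'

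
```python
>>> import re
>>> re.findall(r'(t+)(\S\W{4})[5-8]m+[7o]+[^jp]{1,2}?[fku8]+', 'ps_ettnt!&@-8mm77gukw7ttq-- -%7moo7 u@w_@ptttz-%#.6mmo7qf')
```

[('ttt', 'z-%#.')]

This matches one or more of a literal 't' (captured); then a non-whitespace character, then exactly 4 of a non-word character (captured); then a character in [5-8], then one or more of a literal 'm'; then one or more of one of [7o], then 1 to 2 of any character except [jp] (lazy), then one or more of one of [fku8].
Walking the string: at [42:57] match 'tttz-%#.6mmo7qf', groups = ('ttt', 'z-%#.').
`findall` packs the 2 group values into a tuple for every match.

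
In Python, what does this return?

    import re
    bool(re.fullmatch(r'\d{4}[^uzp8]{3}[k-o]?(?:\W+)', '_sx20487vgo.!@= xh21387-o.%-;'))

False

This matches exactly 4 of a digit; then exactly 3 of any character except [uzp8], then optionally a character in [k-o]; then one or more of a non-word character (non-capturing group).
`re.fullmatch` is like wrapping the pattern in `^…$` (in single-line mode).
Here there's no way to consume every character, so the call returns None, and `bool(None)` is False.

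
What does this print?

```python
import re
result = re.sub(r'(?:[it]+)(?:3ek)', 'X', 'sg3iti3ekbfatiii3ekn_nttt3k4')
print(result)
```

sg3XbfaXn_nttt3k4

Each match is replaced by 'X'.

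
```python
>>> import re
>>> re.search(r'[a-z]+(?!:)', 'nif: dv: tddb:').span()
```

`(?!…)`/`(?<!…)` only lets a position through if the neighbouring text does NOT match; no characters are consumed.
The match spans [0:2] → 'ni'.

(0, 2)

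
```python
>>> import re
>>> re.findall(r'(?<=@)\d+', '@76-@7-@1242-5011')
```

['76', '7', '1242']

The `(?=…)`/`(?<=…)` assertion just peeks at neighbouring text; it doesn't advance the match position.
Scanning left to right: at [1:3] → '76'; at [5:6] → '7'; at [8:12] → '1242'.
Since nothing is captured, `findall` lists the 3 matched substrings directly.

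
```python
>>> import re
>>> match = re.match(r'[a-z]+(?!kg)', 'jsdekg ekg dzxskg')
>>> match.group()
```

'jsdekg'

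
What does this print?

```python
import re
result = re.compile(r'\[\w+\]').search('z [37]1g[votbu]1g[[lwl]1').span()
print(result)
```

The match spans [2:6] → '[37]'.

(2, 6)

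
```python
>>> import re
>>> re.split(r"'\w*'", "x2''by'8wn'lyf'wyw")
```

Each match becomes a cut point; 3 segments remain.

['x2', 'by', "lyf'wyw"]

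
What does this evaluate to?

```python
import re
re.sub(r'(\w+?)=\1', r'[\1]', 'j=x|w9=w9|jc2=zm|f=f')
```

`\1` has to match the exact text group 1 already captured.
Matches: at [4:9] → 'w9=w9'; at [17:20] → 'f=f'.
`\1` in the replacement pulls in group 1's text for each match.

'j=x|[w9]|jc2=zm|[f]'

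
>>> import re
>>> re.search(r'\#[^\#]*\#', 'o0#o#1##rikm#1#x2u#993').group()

'#o#'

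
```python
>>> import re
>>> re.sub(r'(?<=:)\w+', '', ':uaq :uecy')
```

': :'

The lookaround is zero-width — it requires the adjacent text to match without consuming it, so the asserted text isn't part of the match.
Matches: at [1:4] → 'uaq'; at [6:10] → 'uecy'.
Each match is replaced by ''.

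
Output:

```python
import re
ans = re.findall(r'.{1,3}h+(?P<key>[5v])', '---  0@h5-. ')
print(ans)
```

With a single group, `findall` returns only what that group captured — 1 item.

['5']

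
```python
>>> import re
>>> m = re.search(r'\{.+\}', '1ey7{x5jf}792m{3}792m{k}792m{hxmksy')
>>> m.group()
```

'{x5jf}792m{3}792m{k}'

Unlike `match`, `search` isn't anchored — it looks for the pattern anywhere in the string.
The match spans [4:24] → '{x5jf}792m{3}792m{k}'.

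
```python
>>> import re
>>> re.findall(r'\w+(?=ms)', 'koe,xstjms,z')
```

['xstj']

The `(?=…)`/`(?<=…)` assertion just peeks at neighbouring text; it doesn't advance the match position.
Walking the string: at [4:8] → 'xstj'.
With no groups in the pattern, `findall` gives back each whole match — 1 here.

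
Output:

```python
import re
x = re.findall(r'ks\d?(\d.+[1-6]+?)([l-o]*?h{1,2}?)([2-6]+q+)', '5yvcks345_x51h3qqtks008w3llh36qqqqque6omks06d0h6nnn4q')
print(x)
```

The pattern matches the literal 'ks', then optionally a digit; then a digit, then one or more of any character, then one or more of a character in [1-6] (lazy) (captured); then zero or more of a character in [l-o] (lazy), then 1 to 2 of the literal 'h' (lazy) (captured); then one or more of a character in [2-6], then one or more of a literal 'q' (captured).
Matches: at [4:35] match 'ks345_x51h3qqtks008w3llh36qqqqq', groups = ('45_x51h3qqtks008w3', 'llh', '36qqqqq').
3 groups means the one result is a tuple of 3 captured strings — 1 here.

[('45_x51h3qqtks008w3', 'llh', '36qqqqq')]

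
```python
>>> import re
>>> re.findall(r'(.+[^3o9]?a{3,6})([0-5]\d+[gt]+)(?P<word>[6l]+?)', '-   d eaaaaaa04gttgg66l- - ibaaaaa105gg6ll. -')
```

[('-   d eaaaaaa04gttgg66l- - ibaaaaa', '105gg', '6')]

Pattern: one or more of any character, then optionally any character except [3o9], then 3 to 6 of the literal 'a' (captured); then a character in [0-5], then one or more of a digit, then one or more of one of [gt] (captured); then one or more of one of [6l] (lazy) (captured as 'word').
`findall` packs the 3 group values into a tuple for every match.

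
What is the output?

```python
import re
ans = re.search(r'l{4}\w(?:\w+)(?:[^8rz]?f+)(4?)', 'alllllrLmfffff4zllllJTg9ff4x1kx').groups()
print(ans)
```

This matches exactly 4 of a literal 'l', then a word character; then one or more of a word character (non-capturing group); then optionally any character except [8rz], then one or more of the literal 'f' (non-capturing group); then optionally a literal '4' (captured).
`search` walks the string left to right and returns the first match it finds.
The match spans [1:27] → 'lllllrLmfffff4zllllJTg9ff4'.
Captured: group 1 = '4'.

('4',)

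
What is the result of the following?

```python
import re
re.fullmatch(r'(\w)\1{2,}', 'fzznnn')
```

For `fullmatch`, every character of the input must be accounted for by the pattern.
Here the string isn't matched end-to-end, so the call returns None.

None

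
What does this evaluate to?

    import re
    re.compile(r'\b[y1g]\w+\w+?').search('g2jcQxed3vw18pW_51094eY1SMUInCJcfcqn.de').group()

The match spans [0:36] → 'g2jcQxed3vw18pW_51094eY1SMUInCJcfcqn'.

'g2jcQxed3vw18pW_51094eY1SMUInCJcfcqn'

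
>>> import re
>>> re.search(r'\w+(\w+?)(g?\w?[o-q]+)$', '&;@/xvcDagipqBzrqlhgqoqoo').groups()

The match spans [4:25] → 'xvcDagipqBzrqlhgqoqoo'.
Captured: group 1 = 'o', group 2 = 'o'.

('o', 'o')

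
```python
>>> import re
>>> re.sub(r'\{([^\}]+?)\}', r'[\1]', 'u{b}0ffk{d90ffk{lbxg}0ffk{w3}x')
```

'u[b]0ffk[d90ffk{lbxg]0ffk[w3]x'

Matches: at [1:4] → '{b}'; at [8:21] → '{d90ffk{lbxg}'; at [25:29] → '{w3}'.
The replacement refers to a captured group, so each match is rewritten using its own captured text.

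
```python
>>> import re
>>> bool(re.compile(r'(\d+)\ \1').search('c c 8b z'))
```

After group 1 captures some text, `\1` only succeeds where that same text appears again.
Here the pattern never matches, so the call returns None, and `bool(None)` is False.

False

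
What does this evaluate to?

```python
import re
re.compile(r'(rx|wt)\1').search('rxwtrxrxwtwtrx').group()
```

'rxrx'

A backreference is literal: `\1` must see the identical characters the first group matched.
`re.search` tries every starting position until one works.
The match spans [4:8] → 'rxrx'.
Captured: group 1 = 'rx'.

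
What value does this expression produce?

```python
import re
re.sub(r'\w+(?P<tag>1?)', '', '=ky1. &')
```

'=. &'

The pattern matches one or more of a word character; then optionally a literal '1' (captured as 'tag').
`sub` substitutes '' at each match site.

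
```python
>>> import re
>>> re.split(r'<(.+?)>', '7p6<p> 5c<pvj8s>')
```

['7p6', 'p', ' 5c', 'pvj8s', '']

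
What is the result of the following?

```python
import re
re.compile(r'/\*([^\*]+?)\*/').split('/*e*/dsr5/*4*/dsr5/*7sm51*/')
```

Matches to split on: at [0:5] → '/*e*/'; at [9:14] → '/*4*/'; at [18:27] → '/*7sm51*/'.
With a capturing group present, the delimiter's captured portion is kept in the result list.

['', 'e', 'dsr5', '4', 'dsr5', '7sm51', '']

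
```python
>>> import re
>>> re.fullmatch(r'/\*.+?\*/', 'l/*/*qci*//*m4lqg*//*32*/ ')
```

`re.fullmatch` is like wrapping the pattern in `^…$` (in single-line mode).
Here the string isn't matched end-to-end, so the call returns None.

None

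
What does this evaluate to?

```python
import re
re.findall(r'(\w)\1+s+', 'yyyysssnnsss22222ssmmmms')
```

['y', 'n', '2', 'm']

`\1` is not a pattern — it's the concrete string captured by group 1, re-applied verbatim.
`findall` collects group 1 from each match (4 total).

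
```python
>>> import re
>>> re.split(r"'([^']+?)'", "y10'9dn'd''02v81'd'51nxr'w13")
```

['y10', '9dn', "d'", '02v81', 'd', '51nxr', 'w13']

Matches to split on: at [3:8] → "'9dn'"; at [10:17] → "'02v81'"; at [18:25] → "'51nxr'".
`re.split` interleaves the captured-group text with the surrounding fragments.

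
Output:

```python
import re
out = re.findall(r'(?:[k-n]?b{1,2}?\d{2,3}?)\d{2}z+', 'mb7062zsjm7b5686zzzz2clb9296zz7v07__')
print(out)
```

['mb7062z', 'b5686zzzz', 'lb9296zz']

Since nothing is captured, `findall` lists the 3 matched substrings directly.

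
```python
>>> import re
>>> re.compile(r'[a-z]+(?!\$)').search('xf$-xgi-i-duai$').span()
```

(0, 1)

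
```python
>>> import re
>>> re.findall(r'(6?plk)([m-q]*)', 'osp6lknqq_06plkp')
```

[('6plk', 'p')]

Multiple groups make `findall` return tuples — one 2-tuple for the one match.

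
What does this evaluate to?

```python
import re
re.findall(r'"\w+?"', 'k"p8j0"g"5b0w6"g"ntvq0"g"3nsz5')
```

['"p8j0"', '"5b0w6"', '"ntvq0"']

With no groups in the pattern, `findall` gives back each whole match — 3 here.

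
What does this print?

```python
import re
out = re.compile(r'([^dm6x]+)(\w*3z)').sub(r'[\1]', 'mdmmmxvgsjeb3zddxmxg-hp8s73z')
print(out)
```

mdmmmx[vgsjeb]ddxmx[g-hp8s7]

The pattern matches one or more of any character except [dm6x] (captured); then zero or more of a word character, then the literal '3z' (captured).
Matches: at [6:14] → 'vgsjeb3z'; at [19:28] → 'g-hp8s73z'.
`\1` in the replacement pulls in group 1's text for each match.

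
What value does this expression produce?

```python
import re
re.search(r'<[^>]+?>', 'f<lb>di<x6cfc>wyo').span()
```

(1, 5)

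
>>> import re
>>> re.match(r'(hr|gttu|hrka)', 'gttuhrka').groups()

The match spans [0:4] → 'gttu'.
Captured: group 1 = 'gttu'.

('gttu',)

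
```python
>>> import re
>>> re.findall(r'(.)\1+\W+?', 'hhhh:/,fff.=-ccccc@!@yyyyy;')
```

After group 1 captures some text, `\1` only succeeds where that same text appears again.
One capturing group, so `findall` returns just the captured substring from each match — 4 in all.

['h', 'f', 'c', 'y']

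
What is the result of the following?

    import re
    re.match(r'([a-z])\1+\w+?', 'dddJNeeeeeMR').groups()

`\1` is not a pattern — it's the concrete string captured by group 1, re-applied verbatim.
`match` is anchored at position 0; if the pattern doesn't fit there, it returns None.
The match spans [0:4] → 'dddJ'.
Captured: group 1 = 'd'.

('d',)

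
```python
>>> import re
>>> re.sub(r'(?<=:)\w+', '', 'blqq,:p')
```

'blqq,:'

Because the assertion is zero-width, the text it checks is not consumed and won't appear in the result.
Matches: at [6:7] → 'p'.
Each match is replaced by ''.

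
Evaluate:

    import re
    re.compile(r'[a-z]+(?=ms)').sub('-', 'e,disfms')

'e,-ms'

The positive lookaround only admits positions where the adjacent text matches; those characters stay outside the span.
Each match is replaced by '-'.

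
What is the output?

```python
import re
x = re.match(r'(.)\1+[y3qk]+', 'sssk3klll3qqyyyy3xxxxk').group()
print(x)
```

`re.match` only tries the pattern at the start of the string.
The match spans [0:6] → 'sssk3k'.

sssk3k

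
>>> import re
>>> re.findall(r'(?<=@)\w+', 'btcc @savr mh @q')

The lookaround is zero-width — it requires the adjacent text to match without consuming it, so the asserted text isn't part of the match.
Since nothing is captured, `findall` lists the 2 matched substrings directly.

['savr', 'q']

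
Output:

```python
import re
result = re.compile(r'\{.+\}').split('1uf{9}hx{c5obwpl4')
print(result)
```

Matches to split on: at [3:6] → '{9}'.
Splitting on the pattern gives 2 pieces.

['1uf', 'hx{c5obwpl4']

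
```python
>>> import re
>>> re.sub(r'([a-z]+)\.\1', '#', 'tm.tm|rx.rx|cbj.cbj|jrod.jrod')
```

'#|#|#|#'

The backreference `\1` re-matches whatever the first group consumed, character for character.
Matches: at [0:5] → 'tm.tm'; at [6:11] → 'rx.rx'; at [12:19] → 'cbj.cbj'; at [20:29] → 'jrod.jrod'.
Every occurrence is swapped for '#'.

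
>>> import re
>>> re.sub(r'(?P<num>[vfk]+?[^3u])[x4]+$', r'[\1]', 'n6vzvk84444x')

Pattern: one or more of one of [vfk] (lazy), then any character except [3u] (captured as 'num'); then one or more of one of [x4]; then anchored at the end.
Matches: at [4:12] → 'vk84444x'.
Each match is replaced using the text its own group 1 captured.

'n6vz[vk8]'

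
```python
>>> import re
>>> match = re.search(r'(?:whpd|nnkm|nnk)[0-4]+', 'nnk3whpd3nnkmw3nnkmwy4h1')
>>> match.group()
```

'nnk3'

The match spans [0:4] → 'nnk3'.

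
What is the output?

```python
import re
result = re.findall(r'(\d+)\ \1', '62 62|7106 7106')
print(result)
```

['62', '7106']

The backreference `\1` re-matches whatever the first group consumed, character for character.
Walking the string: at [0:5] match '62 62', group 1 = '62'; at [6:15] match '7106 7106', group 1 = '7106'.
One capturing group, so `findall` returns just the captured substring from each match — 2 in all.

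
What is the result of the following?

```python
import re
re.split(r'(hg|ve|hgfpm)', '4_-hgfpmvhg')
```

Alternation isn't longest-match — the leftmost alternative that fits at this position is chosen.
Matches to split on: at [3:5] → 'hg'; at [9:11] → 'hg'.
With a capturing group present, the delimiter's captured portion is kept in the result list.

['4_-', 'hg', 'fpmv', 'hg', '']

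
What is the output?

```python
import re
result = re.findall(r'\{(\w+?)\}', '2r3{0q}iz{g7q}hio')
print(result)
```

Walking the string: at [3:7] match '{0q}', group 1 = '0q'; at [9:14] match '{g7q}', group 1 = 'g7q'.
Because there's exactly one group, `findall` drops the full match and keeps group 1 from each hit.

['0q', 'g7q']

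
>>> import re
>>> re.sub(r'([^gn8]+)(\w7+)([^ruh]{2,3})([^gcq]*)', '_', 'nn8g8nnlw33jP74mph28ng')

'nn8g8nn_g'

The pattern matches one or more of any character except [gn8] (captured); then a word character, then one or more of a literal '7' (captured); then 2 to 3 of any character except [ruh] (captured); then zero or more of any character except [gcq] (captured).
Matches: at [7:21] → 'lw33jP74mph28n'.
`sub` substitutes '_' at each match site.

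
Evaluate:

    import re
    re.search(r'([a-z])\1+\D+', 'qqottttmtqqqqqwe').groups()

`\1` has to match the exact text group 1 already captured.
`search` walks the string left to right and returns the first match it finds.
The match spans [0:16] → 'qqottttmtqqqqqwe'.
Captured: group 1 = 'q'.

('q',)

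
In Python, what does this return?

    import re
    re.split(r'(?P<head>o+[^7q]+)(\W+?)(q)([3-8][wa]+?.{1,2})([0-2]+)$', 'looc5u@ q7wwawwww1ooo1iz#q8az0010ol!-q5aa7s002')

Pattern: one or more of a literal 'o', then one or more of any character except [7q] (captured as 'head'); then one or more of a non-word character (lazy) (captured); then a literal 'q' (captured); then a character in [3-8], then one or more of one of [wa] (lazy), then 1 to 2 of any character (captured); then one or more of a character in [0-2] (captured); then anchored at the end.
Matches to split on: at [33:46] → 'ol!-q5aa7s002'.
Because the pattern has a capturing group, `split` also inserts each captured text between the pieces.

['looc5u@ q7wwawwww1ooo1iz#q8az0010', 'ol!', '-', 'q', '5aa7s', '002', '']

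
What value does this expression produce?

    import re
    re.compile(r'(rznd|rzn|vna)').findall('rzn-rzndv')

['rzn', 'rznd']

The regex engine tests alternatives in the order written; an earlier branch that matches wins even if a later one would match more.
One capturing group, so `findall` returns just the captured substring from each match — 2 in all.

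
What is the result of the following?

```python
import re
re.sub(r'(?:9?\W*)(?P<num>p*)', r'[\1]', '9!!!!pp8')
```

'[pp][]8[]'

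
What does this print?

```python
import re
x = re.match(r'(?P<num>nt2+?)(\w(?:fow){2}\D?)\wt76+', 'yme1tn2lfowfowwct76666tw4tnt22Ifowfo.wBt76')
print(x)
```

This matches the literal 'nt', then one or more of the literal '2' (lazy) (captured as 'num'); then a word character, then the literal 'fow' repeated 2 times, then optionally a non-digit (captured); then a word character, then the literal 't7', then one or more of a literal '6'.
`match` is anchored at position 0; if the pattern doesn't fit there, it returns None.
Here the pattern fails at index 0, so the call returns None.

None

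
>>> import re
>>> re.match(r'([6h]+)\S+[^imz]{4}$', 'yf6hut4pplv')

None

This matches one or more of one of [6h] (captured); then one or more of a non-whitespace character, then exactly 4 of any character except [imz]; then anchored at the end.
With `match`, the pattern is implicitly anchored at the beginning.
Here position 0 doesn't satisfy it, so the call returns None.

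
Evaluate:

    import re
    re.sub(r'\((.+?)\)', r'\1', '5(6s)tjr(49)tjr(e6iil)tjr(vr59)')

'56stjr49tjre6iiltjrvr59'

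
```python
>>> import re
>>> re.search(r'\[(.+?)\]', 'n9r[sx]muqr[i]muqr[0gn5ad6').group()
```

'[sx]'

The `?` after the quantifier makes it lazy — it takes as little as possible before letting the rest of the pattern try.
Unlike `match`, `search` isn't anchored — it looks for the pattern anywhere in the string.
The match spans [3:7] → '[sx]'.
Captured: group 1 = 'sx'.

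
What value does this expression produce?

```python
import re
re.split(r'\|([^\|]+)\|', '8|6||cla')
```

Because the pattern has a capturing group, `split` also inserts each captured text between the pieces.

['8', '6', '|cla']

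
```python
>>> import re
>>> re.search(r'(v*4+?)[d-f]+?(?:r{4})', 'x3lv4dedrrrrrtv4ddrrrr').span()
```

(3, 12)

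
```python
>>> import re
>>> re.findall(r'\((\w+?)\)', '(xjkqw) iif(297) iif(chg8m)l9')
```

['xjkqw', '297', 'chg8m']

Scanning left to right: at [0:7] match '(xjkqw)', group 1 = 'xjkqw'; at [11:16] match '(297)', group 1 = '297'; at [20:27] match '(chg8m)', group 1 = 'chg8m'.
One capturing group, so `findall` returns just the captured substring from each match — 3 in all.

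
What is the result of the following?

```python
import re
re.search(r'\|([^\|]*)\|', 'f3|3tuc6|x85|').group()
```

`re.search` scans for the first position where the pattern succeeds.
The match spans [2:9] → '|3tuc6|'.
Captured: group 1 = '3tuc6'.

'|3tuc6|'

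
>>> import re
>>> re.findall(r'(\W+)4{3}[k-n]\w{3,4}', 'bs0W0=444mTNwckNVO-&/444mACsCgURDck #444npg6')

['=', '-&/', ' #']

Pattern: one or more of a non-word character (captured); then exactly 3 of the literal '4', then a character in [k-n], then 3 to 4 of a word character.
Because there's exactly one group, `findall` drops the full match and keeps group 1 from each hit.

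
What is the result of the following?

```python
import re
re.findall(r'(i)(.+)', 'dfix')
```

[('i', 'x')]

This matches a literal 'i' (captured); then one or more of any character (captured).
Scanning left to right: at [2:4] match 'ix', groups = ('i', 'x').
`findall` packs the 2 group values into a tuple for every match.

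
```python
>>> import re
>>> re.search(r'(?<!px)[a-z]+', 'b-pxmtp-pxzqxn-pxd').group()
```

'b'

The negative lookaround is zero-width — it rules out positions where the adjacent text would match, without consuming anything.
The match spans [0:1] → 'b'.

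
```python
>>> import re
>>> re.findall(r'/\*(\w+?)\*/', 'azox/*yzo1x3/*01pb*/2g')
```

['01pb']

Walking the string: at [12:20] match '/*01pb*/', group 1 = '01pb'.
With a single group, `findall` returns only what that group captured — 1 item.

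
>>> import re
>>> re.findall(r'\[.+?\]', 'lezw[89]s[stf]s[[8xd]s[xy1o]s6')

['[89]', '[stf]', '[[8xd]', '[xy1o]']

Walking the string: at [4:8] → '[89]'; at [9:14] → '[stf]'; at [15:21] → '[[8xd]'; at [22:28] → '[xy1o]'.
Since nothing is captured, `findall` lists the 4 matched substrings directly.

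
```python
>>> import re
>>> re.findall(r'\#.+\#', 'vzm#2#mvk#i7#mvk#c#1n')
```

['#2#mvk#i7#mvk#c#']

Scanning left to right: at [3:19] → '#2#mvk#i7#mvk#c#'.
Since nothing is captured, `findall` lists the 1 matched substring directly.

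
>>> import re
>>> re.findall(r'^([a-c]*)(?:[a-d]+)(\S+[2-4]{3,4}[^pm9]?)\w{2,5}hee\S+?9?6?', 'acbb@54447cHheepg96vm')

[('acb', '@54447')]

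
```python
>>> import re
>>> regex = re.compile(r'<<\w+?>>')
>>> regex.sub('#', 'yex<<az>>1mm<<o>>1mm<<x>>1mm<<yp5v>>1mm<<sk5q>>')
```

'yex#1mm#1mm#1mm#1mm#'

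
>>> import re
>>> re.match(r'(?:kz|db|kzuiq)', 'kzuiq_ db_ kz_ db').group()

`match` is anchored at position 0; if the pattern doesn't fit there, it returns None.
The match spans [0:2] → 'kz'.

'kz'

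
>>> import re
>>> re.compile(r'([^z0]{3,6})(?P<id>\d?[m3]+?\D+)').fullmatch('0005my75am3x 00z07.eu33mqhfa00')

`re.fullmatch` is like wrapping the pattern in `^…$` (in single-line mode).
Here the pattern can't cover the whole string, so the call returns None.

None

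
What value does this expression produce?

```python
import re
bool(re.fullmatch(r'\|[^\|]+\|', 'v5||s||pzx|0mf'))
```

False

`re.fullmatch` requires the pattern to consume the entire string.
Here the string isn't matched end-to-end, so the call returns None, and `bool(None)` is False.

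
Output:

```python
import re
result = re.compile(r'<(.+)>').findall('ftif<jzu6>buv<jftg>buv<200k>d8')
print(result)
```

['jzu6>buv<jftg>buv<200k']

Scanning left to right: at [4:28] match '<jzu6>buv<jftg>buv<200k>', group 1 = 'jzu6>buv<jftg>buv<200k'.
With a single group, `findall` returns only what that group captured — 1 item.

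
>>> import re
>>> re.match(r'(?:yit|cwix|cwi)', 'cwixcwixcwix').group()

'cwix'

Alternation isn't longest-match — the leftmost alternative that fits at this position is chosen.
With `match`, the pattern is implicitly anchored at the beginning.
The match spans [0:4] → 'cwix'.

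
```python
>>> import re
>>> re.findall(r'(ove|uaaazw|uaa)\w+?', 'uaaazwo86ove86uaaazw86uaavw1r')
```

['uaaazw', 'ove', 'uaaazw', 'uaa']

Alternation isn't longest-match — the leftmost alternative that fits at this position is chosen.
With a single group, `findall` returns only what that group captured — 4 items.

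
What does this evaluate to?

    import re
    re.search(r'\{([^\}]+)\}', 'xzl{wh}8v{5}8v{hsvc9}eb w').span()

(3, 7)

`re.search` tries every starting position until one works.
The match spans [3:7] → '{wh}'.
Captured: group 1 = 'wh'.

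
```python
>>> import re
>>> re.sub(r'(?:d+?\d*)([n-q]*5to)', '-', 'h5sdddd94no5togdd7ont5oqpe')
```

The pattern matches one or more of the literal 'd' (lazy), then zero or more of a digit (non-capturing group); then zero or more of a character in [n-q], then the literal '5to' (captured).
Matches: at [3:14] → 'dddd94no5to'.
Every occurrence is swapped for '-'.

'h5s-gdd7ont5oqpe'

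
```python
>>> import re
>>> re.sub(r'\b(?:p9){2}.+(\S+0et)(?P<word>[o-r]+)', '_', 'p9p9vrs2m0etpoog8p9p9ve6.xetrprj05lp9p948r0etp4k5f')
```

'_4k5f'

This matches a word boundary (`\b`, zero-width); then the literal 'p9' repeated 2 times, then one or more of any character; then one or more of a non-whitespace character, then the literal '0et' (captured); then one or more of a character in [o-r] (captured as 'word').
Matches: at [0:46] → 'p9p9vrs2m0etpoog8p9p9ve6.xetrprj05lp9p948r0etp'.
Each match is replaced by '_'.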